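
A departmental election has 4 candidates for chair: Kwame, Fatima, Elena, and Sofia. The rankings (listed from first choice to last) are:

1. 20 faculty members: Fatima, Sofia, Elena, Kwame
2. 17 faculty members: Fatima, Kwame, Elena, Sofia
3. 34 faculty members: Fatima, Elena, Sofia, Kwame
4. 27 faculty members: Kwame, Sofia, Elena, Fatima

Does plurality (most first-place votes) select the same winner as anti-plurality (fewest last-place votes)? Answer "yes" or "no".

Plurality — first-place votes: Kwame 27, Fatima 71, Elena 0, Sofia 0. Winner: Fatima.
Anti-plurality — last-place votes: Kwame 54, Fatima 27, Elena 0, Sofia 17. Winner: Elena.
The two methods disagree.

no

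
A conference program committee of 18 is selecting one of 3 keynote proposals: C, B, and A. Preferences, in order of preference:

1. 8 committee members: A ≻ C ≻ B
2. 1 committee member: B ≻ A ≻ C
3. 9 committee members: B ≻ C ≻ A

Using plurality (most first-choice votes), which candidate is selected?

First-place votes: C 0, B 10, A 8.
B has the most first-place votes.

B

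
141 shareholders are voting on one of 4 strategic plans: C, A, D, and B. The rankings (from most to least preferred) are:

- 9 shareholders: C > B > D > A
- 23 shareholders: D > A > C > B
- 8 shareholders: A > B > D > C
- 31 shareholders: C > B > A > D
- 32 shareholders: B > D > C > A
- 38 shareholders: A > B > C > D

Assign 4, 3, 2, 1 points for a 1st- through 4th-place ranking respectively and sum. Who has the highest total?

C: 9·4 + 23·2 + 8·1 + 31·4 + 32·2 + 38·2 = 354
A: 9·1 + 23·3 + 8·4 + 31·2 + 32·1 + 38·4 = 356
D: 9·2 + 23·4 + 8·2 + 31·1 + 32·3 + 38·1 = 291
B: 9·3 + 23·1 + 8·3 + 31·3 + 32·4 + 38·3 = 409
B has the highest Borda score (409).

B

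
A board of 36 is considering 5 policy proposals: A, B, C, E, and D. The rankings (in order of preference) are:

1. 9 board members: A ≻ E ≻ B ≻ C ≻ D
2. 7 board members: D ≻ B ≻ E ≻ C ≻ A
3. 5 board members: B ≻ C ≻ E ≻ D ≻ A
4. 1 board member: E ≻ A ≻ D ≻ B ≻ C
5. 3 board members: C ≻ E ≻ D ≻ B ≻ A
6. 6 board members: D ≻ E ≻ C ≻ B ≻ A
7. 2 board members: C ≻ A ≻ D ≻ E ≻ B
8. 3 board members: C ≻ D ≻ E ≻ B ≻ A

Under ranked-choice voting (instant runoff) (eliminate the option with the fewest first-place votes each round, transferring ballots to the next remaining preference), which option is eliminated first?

Round 1: A 9, B 5, C 8, E 1, D 13. Eliminate E.

E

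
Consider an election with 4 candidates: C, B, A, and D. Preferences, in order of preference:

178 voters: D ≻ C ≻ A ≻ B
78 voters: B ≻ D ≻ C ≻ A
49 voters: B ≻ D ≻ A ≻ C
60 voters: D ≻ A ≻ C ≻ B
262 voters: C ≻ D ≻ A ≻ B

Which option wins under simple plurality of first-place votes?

First-place votes: C 262, B 127, A 0, D 238.
C has the most first-place votes.

C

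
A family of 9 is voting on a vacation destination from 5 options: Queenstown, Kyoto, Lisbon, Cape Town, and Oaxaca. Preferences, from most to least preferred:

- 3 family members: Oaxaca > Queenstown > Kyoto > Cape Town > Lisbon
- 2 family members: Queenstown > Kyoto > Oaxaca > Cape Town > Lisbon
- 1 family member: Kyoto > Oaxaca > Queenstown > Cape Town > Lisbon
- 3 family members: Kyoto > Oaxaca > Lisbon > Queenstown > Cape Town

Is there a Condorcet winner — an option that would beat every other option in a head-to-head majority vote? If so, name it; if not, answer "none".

none

Checking pairwise contests:
Oaxaca beats Queenstown 7–2.
Queenstown beats Kyoto 5–4.
Queenstown beats Lisbon 6–3.
Queenstown beats Cape Town 9–0.
Kyoto beats Oaxaca 6–3.
Every option loses at least one head-to-head, so there is no Condorcet winner.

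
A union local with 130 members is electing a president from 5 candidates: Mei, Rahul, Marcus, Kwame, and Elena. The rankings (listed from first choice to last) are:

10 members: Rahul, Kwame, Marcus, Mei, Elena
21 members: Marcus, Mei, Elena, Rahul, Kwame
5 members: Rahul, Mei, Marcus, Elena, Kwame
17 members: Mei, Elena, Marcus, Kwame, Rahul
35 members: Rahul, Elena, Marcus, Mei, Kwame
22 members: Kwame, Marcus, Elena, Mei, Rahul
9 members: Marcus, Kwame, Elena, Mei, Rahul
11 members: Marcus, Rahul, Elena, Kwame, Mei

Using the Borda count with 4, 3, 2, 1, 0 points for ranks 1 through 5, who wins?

Marcus

Mei: 10·1 + 21·3 + 5·3 + 17·4 + 35·1 + 22·1 + 9·1 + 11·0 = 222
Rahul: 10·4 + 21·1 + 5·4 + 17·0 + 35·4 + 22·0 + 9·0 + 11·3 = 254
Marcus: 10·2 + 21·4 + 5·2 + 17·2 + 35·2 + 22·3 + 9·4 + 11·4 = 364
Kwame: 10·3 + 21·0 + 5·0 + 17·1 + 35·0 + 22·4 + 9·3 + 11·1 = 173
Elena: 10·0 + 21·2 + 5·1 + 17·3 + 35·3 + 22·2 + 9·2 + 11·2 = 287
Marcus has the highest Borda score (364).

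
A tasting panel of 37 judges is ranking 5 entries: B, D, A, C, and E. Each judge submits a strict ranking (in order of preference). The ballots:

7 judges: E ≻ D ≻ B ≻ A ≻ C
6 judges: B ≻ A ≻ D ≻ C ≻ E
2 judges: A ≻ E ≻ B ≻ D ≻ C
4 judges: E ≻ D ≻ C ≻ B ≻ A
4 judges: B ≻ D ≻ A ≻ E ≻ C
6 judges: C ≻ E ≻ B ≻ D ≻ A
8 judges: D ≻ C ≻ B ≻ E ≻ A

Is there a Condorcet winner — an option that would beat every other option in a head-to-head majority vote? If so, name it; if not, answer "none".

none

Checking pairwise contests:
D beats B 19–18.
E beats D 19–18.
B beats A 35–2.
B beats C 19–18.
C beats E 20–17.
Every option loses at least one head-to-head, so there is no Condorcet winner.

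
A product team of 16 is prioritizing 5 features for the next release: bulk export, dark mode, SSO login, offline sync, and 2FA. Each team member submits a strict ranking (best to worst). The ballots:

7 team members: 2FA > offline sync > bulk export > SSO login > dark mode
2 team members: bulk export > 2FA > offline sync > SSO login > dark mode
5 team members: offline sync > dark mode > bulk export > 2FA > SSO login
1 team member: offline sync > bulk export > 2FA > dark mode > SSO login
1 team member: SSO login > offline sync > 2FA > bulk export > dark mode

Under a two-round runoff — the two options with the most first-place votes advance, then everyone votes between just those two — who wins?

Round 1 first-place votes: bulk export 2, dark mode 0, SSO login 1, offline sync 6, 2FA 7.
2FA and offline sync advance.
Runoff: 2FA is preferred to offline sync by 9 voters; offline sync by 7.
2FA wins the runoff.

2FA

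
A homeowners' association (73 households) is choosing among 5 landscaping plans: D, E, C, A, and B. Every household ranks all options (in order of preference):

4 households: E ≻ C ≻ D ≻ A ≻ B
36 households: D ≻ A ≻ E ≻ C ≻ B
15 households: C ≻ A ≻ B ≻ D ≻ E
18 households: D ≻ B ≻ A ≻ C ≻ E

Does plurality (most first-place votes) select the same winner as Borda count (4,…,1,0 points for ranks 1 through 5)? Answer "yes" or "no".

yes

Plurality — first-place votes: D 54, E 4, C 15, A 0, B 0. Winner: D.
Borda — scores: D 239, E 88, C 126, A 193, B 84. Winner: D.
The two methods agree.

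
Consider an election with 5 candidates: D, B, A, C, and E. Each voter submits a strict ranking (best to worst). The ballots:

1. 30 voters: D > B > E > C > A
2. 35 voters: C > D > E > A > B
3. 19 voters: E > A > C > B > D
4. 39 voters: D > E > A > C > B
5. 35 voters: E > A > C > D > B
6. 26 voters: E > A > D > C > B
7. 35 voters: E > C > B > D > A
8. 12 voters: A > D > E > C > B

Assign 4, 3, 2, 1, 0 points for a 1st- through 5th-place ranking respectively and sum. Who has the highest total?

D: 30·4 + 35·3 + 19·0 + 39·4 + 35·1 + 26·2 + 35·1 + 12·3 = 539
B: 30·3 + 35·0 + 19·1 + 39·0 + 35·0 + 26·0 + 35·2 + 12·0 = 179
A: 30·0 + 35·1 + 19·3 + 39·2 + 35·3 + 26·3 + 35·0 + 12·4 = 401
C: 30·1 + 35·4 + 19·2 + 39·1 + 35·2 + 26·1 + 35·3 + 12·1 = 460
E: 30·2 + 35·2 + 19·4 + 39·3 + 35·4 + 26·4 + 35·4 + 12·2 = 731
E has the highest Borda score (731).

E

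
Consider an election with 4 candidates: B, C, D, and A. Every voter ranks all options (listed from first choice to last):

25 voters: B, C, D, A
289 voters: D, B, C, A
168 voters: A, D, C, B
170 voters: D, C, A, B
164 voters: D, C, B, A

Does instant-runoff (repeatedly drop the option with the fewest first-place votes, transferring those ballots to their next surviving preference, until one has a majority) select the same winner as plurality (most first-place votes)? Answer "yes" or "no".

Instant-runoff — R1 B 25, C 0, D 623, A 168 (D winner). Winner: D.
Plurality — first-place votes: B 25, C 0, D 623, A 168. Winner: D.
The two methods agree.

yes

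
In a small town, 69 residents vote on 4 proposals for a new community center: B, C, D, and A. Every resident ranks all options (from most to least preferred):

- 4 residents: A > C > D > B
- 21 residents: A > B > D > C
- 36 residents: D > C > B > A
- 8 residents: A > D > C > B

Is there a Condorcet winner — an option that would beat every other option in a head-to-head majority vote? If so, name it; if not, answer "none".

D

D vs B: 48–21 for D.
D vs C: 65–4 for D.
D vs A: 36–33 for D.
D beats every other option head-to-head.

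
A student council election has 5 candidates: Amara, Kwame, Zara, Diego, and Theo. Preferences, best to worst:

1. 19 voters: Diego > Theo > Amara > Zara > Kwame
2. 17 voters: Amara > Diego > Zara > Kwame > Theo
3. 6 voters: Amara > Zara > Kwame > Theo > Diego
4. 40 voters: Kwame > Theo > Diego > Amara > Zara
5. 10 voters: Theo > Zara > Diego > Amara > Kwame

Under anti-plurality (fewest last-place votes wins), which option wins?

Last-place votes: Amara 0, Kwame 29, Zara 40, Diego 6, Theo 17.
Amara is ranked last by the fewest voters, so Amara wins.

Amara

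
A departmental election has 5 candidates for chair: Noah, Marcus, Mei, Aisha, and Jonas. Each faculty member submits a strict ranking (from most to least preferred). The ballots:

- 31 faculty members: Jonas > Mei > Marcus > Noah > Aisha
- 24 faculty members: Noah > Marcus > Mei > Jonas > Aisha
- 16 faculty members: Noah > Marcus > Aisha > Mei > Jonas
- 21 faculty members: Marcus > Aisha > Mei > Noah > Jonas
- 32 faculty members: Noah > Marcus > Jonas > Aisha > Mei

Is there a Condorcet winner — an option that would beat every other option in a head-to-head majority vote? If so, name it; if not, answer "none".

Noah

Noah vs Marcus: 72–52 for Noah.
Noah vs Mei: 72–52 for Noah.
Noah vs Aisha: 103–21 for Noah.
Noah vs Jonas: 93–31 for Noah.
Noah beats every other option head-to-head.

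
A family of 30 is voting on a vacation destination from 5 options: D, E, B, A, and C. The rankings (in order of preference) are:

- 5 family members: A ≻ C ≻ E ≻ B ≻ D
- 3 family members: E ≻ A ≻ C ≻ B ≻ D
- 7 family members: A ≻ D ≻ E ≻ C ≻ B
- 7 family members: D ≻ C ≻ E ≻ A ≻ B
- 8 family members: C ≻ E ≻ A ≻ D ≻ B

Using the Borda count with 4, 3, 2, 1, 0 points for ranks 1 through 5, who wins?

D: 5·0 + 3·0 + 7·3 + 7·4 + 8·1 = 57
E: 5·2 + 3·4 + 7·2 + 7·2 + 8·3 = 74
B: 5·1 + 3·1 + 7·0 + 7·0 + 8·0 = 8
A: 5·4 + 3·3 + 7·4 + 7·1 + 8·2 = 80
C: 5·3 + 3·2 + 7·1 + 7·3 + 8·4 = 81
C has the highest Borda score (81).

C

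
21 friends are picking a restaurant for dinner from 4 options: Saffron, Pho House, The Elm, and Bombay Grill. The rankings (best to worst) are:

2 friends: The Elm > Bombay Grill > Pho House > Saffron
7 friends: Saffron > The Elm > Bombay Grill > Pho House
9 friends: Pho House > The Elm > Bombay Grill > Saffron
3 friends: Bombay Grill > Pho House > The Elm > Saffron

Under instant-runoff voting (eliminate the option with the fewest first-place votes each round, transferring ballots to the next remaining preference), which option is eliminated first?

The Elm

Round 1: Saffron 7, Pho House 9, The Elm 2, Bombay Grill 3. Eliminate The Elm.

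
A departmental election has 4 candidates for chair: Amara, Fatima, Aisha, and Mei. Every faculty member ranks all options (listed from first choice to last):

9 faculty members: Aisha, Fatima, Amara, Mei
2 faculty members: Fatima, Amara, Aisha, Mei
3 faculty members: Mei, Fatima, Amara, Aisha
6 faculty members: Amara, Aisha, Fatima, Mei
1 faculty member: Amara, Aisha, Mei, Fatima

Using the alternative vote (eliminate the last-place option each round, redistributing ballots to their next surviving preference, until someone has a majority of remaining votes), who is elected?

Amara

Round 1: Amara 7, Fatima 2, Aisha 9, Mei 3. Eliminate Fatima.
Round 2: Amara 9, Aisha 9, Mei 3. Eliminate Mei.
Round 3: Amara 12, Aisha 9. Amara has a majority.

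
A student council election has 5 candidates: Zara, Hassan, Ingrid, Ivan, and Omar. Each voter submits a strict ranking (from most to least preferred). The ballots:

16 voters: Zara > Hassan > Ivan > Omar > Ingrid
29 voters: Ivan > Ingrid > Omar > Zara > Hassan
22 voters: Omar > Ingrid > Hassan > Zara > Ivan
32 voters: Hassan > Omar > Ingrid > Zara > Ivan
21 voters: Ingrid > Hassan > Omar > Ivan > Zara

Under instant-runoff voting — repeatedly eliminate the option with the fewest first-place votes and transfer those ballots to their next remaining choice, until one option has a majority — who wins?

Hassan

Round 1: Zara 16, Hassan 32, Ingrid 21, Ivan 29, Omar 22. Eliminate Zara.
Round 2: Hassan 48, Ingrid 21, Ivan 29, Omar 22. Eliminate Ingrid.
Round 3: Hassan 69, Ivan 29, Omar 22. Hassan has a majority.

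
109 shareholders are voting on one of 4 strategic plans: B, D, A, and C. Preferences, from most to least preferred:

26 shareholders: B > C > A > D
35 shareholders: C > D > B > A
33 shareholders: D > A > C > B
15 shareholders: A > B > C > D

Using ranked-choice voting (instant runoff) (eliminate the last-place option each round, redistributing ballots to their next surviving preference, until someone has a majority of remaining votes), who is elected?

C

Round 1: B 26, D 33, A 15, C 35. Eliminate A.
Round 2: B 41, D 33, C 35. Eliminate D.
Round 3: B 41, C 68. C has a majority.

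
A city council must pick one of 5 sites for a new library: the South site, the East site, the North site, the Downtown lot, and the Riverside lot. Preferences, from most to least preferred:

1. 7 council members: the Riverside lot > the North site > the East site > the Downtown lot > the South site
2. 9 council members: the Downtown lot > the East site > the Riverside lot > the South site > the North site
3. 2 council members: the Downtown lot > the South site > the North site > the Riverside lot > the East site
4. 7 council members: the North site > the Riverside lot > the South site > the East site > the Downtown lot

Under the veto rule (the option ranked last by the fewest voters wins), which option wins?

the Riverside lot

Last-place votes: the South site 7, the East site 2, the North site 9, the Downtown lot 7, the Riverside lot 0.
the Riverside lot is ranked last by the fewest voters, so the Riverside lot wins.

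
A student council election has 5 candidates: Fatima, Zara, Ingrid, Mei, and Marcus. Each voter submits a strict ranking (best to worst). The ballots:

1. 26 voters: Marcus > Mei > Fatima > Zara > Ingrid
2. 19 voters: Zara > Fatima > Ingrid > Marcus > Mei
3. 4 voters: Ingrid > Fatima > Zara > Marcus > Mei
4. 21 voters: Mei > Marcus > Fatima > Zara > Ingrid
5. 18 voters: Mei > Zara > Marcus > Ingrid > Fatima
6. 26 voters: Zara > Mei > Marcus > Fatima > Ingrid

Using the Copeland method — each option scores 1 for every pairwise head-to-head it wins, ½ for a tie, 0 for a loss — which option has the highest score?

Fatima: beats Ingrid; loses to Zara, Mei, and Marcus → score 1.
Zara: beats Fatima, Ingrid, and Marcus; loses to Mei → score 3.
Ingrid: loses to Fatima, Zara, Mei, and Marcus → score 0.
Mei: beats Fatima, Zara, Ingrid, and Marcus → score 4.
Marcus: beats Fatima and Ingrid; loses to Zara and Mei → score 2.
Mei has the best pairwise record.

Mei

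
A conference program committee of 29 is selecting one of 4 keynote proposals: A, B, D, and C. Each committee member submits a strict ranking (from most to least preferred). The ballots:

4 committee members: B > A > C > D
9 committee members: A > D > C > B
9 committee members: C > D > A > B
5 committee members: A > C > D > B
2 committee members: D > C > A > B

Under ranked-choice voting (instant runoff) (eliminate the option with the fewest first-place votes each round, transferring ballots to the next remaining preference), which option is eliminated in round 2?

B

Round 1: A 14, B 4, D 2, C 9. Eliminate D.
Round 2: A 14, B 4, C 11. Eliminate B.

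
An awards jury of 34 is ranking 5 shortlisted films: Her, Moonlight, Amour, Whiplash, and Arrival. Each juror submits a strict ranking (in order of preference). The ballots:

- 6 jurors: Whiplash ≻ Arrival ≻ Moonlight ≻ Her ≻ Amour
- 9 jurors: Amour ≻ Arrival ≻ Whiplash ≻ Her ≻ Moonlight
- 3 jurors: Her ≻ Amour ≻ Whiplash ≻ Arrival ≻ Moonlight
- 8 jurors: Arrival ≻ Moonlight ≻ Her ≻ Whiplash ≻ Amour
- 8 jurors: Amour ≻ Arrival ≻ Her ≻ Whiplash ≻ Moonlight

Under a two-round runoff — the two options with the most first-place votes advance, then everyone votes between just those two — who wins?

Round 1 first-place votes: Her 3, Moonlight 0, Amour 17, Whiplash 6, Arrival 8.
Amour and Arrival advance.
Runoff: Amour is preferred to Arrival by 20 voters; Arrival by 14.
Amour wins the runoff.

Amour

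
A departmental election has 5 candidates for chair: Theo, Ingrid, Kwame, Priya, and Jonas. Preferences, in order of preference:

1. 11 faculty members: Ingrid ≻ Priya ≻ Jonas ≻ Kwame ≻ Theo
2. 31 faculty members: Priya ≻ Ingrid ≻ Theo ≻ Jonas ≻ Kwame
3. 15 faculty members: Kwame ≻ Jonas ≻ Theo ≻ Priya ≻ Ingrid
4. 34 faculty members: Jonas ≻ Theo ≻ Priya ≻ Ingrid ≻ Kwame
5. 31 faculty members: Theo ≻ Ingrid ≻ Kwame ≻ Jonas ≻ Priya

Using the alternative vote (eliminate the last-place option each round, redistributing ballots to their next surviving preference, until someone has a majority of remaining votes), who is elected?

Jonas

Round 1: Theo 31, Ingrid 11, Kwame 15, Priya 31, Jonas 34. Eliminate Ingrid.
Round 2: Theo 31, Kwame 15, Priya 42, Jonas 34. Eliminate Kwame.
Round 3: Theo 31, Priya 42, Jonas 49. Eliminate Theo.
Round 4: Priya 42, Jonas 80. Jonas has a majority.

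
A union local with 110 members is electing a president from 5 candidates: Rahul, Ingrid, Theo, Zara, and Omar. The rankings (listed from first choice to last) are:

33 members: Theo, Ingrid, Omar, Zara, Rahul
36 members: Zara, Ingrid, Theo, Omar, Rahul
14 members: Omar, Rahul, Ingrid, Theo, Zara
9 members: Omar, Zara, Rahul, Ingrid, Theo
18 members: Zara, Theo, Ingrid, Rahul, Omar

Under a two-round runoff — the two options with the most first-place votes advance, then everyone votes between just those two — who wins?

Round 1 first-place votes: Rahul 0, Ingrid 0, Theo 33, Zara 54, Omar 23.
Zara and Theo advance.
Runoff: Zara is preferred to Theo by 63 voters; Theo by 47.
Zara wins the runoff.

Zara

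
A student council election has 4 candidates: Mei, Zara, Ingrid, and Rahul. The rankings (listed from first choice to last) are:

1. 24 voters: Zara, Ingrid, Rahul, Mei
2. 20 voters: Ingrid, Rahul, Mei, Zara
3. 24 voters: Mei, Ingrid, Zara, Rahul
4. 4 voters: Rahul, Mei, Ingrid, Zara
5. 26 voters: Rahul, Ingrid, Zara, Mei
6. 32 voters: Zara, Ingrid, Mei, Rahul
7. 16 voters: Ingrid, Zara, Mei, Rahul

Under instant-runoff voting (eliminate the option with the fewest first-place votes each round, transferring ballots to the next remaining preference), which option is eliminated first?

Round 1: Mei 24, Zara 56, Ingrid 36, Rahul 30. Eliminate Mei.

Mei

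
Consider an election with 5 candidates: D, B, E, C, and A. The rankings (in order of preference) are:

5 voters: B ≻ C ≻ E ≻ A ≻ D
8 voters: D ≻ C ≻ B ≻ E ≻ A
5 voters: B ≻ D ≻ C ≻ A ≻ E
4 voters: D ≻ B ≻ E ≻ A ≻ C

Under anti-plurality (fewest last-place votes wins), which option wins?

B

Last-place votes: D 5, B 0, E 5, C 4, A 8.
B is ranked last by the fewest voters, so B wins.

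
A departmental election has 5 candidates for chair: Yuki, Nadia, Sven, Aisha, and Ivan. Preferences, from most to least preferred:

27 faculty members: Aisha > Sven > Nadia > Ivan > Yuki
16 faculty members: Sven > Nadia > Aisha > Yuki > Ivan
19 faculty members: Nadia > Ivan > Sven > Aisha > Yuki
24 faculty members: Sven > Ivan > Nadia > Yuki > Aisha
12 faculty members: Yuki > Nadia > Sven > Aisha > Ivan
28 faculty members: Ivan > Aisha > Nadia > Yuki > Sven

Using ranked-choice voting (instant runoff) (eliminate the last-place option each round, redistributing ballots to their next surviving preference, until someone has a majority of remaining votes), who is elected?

Round 1: Yuki 12, Nadia 19, Sven 40, Aisha 27, Ivan 28. Eliminate Yuki.
Round 2: Nadia 31, Sven 40, Aisha 27, Ivan 28. Eliminate Aisha.
Round 3: Nadia 31, Sven 67, Ivan 28. Sven has a majority.

Sven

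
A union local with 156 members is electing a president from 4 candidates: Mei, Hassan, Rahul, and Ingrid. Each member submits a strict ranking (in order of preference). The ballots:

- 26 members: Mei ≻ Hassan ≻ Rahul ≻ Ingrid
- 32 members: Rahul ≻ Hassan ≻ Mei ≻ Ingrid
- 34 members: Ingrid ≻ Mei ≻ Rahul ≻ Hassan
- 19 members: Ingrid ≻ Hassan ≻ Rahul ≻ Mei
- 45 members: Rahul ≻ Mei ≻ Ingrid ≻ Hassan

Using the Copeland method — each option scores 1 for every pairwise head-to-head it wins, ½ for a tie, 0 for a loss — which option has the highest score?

Rahul

Mei: beats Hassan and Ingrid; loses to Rahul → score 2.
Hassan: loses to Mei, Rahul, and Ingrid → score 0.
Rahul: beats Mei, Hassan, and Ingrid → score 3.
Ingrid: beats Hassan; loses to Mei and Rahul → score 1.
Rahul has the best pairwise record.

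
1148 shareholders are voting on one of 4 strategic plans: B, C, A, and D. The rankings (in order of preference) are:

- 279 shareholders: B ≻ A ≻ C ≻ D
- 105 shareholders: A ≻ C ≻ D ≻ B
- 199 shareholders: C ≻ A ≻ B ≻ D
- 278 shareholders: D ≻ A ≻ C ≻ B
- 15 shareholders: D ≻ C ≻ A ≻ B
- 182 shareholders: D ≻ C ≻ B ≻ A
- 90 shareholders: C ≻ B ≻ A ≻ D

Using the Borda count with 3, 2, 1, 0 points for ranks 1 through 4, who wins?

C

B: 279·3 + 105·0 + 199·1 + 278·0 + 15·0 + 182·1 + 90·2 = 1398
C: 279·1 + 105·2 + 199·3 + 278·1 + 15·2 + 182·2 + 90·3 = 2028
A: 279·2 + 105·3 + 199·2 + 278·2 + 15·1 + 182·0 + 90·1 = 1932
D: 279·0 + 105·1 + 199·0 + 278·3 + 15·3 + 182·3 + 90·0 = 1530
C has the highest Borda score (2028).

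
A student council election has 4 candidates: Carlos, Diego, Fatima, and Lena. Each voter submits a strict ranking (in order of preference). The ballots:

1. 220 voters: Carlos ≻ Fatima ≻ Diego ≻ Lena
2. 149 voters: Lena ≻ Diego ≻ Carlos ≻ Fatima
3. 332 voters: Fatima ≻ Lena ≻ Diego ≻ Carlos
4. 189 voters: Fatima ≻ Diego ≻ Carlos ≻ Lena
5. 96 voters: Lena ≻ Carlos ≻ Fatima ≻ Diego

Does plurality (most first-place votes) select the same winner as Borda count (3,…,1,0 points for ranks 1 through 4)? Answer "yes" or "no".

yes

Plurality — first-place votes: Carlos 220, Diego 0, Fatima 521, Lena 245. Winner: Fatima.
Borda — scores: Carlos 1190, Diego 1228, Fatima 2099, Lena 1399. Winner: Fatima.
The two methods agree.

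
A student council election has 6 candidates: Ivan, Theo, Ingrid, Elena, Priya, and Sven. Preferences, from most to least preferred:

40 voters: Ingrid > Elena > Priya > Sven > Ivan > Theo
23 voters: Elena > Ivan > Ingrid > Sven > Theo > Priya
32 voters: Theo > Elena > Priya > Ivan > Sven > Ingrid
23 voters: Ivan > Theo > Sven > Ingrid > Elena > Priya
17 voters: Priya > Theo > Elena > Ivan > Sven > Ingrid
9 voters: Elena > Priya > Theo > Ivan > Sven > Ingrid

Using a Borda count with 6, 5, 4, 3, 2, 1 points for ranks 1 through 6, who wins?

Ivan: 40·2 + 23·5 + 32·3 + 23·6 + 17·3 + 9·3 = 507
Theo: 40·1 + 23·2 + 32·6 + 23·5 + 17·5 + 9·4 = 514
Ingrid: 40·6 + 23·4 + 32·1 + 23·3 + 17·1 + 9·1 = 459
Elena: 40·5 + 23·6 + 32·5 + 23·2 + 17·4 + 9·6 = 666
Priya: 40·4 + 23·1 + 32·4 + 23·1 + 17·6 + 9·5 = 481
Sven: 40·3 + 23·3 + 32·2 + 23·4 + 17·2 + 9·2 = 397
Elena has the highest Borda score (666).

Elena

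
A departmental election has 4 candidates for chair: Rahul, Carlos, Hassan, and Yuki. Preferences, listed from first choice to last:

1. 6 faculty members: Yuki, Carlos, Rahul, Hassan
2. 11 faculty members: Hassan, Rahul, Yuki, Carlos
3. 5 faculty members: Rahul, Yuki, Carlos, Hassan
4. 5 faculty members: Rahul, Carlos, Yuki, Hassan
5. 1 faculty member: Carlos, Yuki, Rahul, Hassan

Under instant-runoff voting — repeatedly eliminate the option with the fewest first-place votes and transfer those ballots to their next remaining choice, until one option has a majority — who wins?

Round 1: Rahul 10, Carlos 1, Hassan 11, Yuki 6. Eliminate Carlos.
Round 2: Rahul 10, Hassan 11, Yuki 7. Eliminate Yuki.
Round 3: Rahul 17, Hassan 11. Rahul has a majority.

Rahul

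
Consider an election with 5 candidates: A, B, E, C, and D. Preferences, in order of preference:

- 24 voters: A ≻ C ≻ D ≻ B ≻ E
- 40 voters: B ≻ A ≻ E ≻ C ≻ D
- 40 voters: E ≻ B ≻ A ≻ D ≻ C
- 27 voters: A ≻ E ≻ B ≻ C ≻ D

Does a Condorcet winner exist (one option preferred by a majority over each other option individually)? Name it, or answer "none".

none

Checking pairwise contests:
B beats A 80–51.
E beats B 67–64.
A beats E 91–40.
A beats C 131–0.
A beats D 131–0.
Every option loses at least one head-to-head, so there is no Condorcet winner.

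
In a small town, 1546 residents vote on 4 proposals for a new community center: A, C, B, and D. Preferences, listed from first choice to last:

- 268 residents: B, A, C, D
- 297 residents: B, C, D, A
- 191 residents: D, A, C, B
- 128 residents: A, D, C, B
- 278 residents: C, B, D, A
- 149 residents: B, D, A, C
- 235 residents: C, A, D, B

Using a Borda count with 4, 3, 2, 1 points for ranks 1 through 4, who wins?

C

A: 268·3 + 297·1 + 191·3 + 128·4 + 278·1 + 149·2 + 235·3 = 3467
C: 268·2 + 297·3 + 191·2 + 128·2 + 278·4 + 149·1 + 235·4 = 4266
B: 268·4 + 297·4 + 191·1 + 128·1 + 278·3 + 149·4 + 235·1 = 4244
D: 268·1 + 297·2 + 191·4 + 128·3 + 278·2 + 149·3 + 235·2 = 3483
C has the highest Borda score (4266).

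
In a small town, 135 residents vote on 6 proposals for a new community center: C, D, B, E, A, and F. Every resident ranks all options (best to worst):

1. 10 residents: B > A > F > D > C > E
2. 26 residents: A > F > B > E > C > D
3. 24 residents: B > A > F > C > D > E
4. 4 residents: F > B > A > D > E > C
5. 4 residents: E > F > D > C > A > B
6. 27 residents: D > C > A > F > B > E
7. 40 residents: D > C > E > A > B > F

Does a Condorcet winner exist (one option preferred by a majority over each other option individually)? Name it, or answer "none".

none

Checking pairwise contests:
D beats C 85–50.
F beats D 68–67.
C beats B 71–64.
C beats E 101–34.
C beats A 71–64.
B beats F 74–61.
Every option loses at least one head-to-head, so there is no Condorcet winner.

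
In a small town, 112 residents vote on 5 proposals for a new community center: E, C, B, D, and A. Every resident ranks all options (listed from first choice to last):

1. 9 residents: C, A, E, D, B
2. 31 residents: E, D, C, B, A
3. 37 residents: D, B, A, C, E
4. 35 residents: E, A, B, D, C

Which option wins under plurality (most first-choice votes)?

E

First-place votes: E 66, C 9, B 0, D 37, A 0.
E has the most first-place votes.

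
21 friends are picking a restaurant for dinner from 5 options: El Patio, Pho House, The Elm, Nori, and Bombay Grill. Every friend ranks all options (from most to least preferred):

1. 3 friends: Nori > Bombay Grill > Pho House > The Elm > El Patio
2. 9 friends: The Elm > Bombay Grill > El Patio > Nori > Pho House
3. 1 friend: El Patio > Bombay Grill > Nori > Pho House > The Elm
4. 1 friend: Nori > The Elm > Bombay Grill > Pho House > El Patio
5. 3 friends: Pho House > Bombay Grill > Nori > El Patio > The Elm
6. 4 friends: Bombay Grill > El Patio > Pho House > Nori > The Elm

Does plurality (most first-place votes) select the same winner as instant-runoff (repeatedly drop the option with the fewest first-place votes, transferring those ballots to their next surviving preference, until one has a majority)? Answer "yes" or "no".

no

Plurality — first-place votes: El Patio 1, Pho House 3, The Elm 9, Nori 4, Bombay Grill 4. Winner: The Elm.
Instant-runoff — R1 El Patio 1, Pho House 3, The Elm 9, Nori 4, Bombay Grill 4 (El Patio out); R2 Pho House 3, The Elm 9, Nori 4, Bombay Grill 5 (Pho House out); R3 The Elm 9, Nori 4, Bombay Grill 8 (Nori out); R4 The Elm 10, Bombay Grill 11 (Bombay Grill winner). Winner: Bombay Grill.
The two methods disagree.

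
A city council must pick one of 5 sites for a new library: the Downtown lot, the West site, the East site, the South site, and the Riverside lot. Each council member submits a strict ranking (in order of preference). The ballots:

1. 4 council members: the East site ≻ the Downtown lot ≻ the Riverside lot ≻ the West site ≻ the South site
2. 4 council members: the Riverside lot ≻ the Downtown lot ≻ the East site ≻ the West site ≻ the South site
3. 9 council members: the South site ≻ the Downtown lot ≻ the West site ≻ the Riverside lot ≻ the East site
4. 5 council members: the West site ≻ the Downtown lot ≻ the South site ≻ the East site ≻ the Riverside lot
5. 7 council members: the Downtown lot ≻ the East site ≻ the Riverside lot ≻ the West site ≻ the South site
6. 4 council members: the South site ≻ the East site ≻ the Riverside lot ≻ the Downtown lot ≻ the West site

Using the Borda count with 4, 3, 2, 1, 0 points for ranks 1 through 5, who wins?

the Downtown lot

the Downtown lot: 4·3 + 4·3 + 9·3 + 5·3 + 7·4 + 4·1 = 98
the West site: 4·1 + 4·1 + 9·2 + 5·4 + 7·1 + 4·0 = 53
the East site: 4·4 + 4·2 + 9·0 + 5·1 + 7·3 + 4·3 = 62
the South site: 4·0 + 4·0 + 9·4 + 5·2 + 7·0 + 4·4 = 62
the Riverside lot: 4·2 + 4·4 + 9·1 + 5·0 + 7·2 + 4·2 = 55
the Downtown lot has the highest Borda score (98).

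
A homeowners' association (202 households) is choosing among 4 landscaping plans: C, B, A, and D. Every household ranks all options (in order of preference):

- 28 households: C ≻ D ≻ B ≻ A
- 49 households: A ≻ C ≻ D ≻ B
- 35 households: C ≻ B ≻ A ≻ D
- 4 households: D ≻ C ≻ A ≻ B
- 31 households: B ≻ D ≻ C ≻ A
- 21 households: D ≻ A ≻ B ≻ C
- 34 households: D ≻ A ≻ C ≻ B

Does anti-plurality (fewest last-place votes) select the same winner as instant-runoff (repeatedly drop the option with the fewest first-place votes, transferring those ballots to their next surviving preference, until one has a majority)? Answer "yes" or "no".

yes

Anti-plurality — last-place votes: C 21, B 87, A 59, D 35. Winner: C.
Instant-runoff — R1 C 63, B 31, A 49, D 59 (B out); R2 C 63, A 49, D 90 (A out); R3 C 112, D 90 (C winner). Winner: C.
The two methods agree.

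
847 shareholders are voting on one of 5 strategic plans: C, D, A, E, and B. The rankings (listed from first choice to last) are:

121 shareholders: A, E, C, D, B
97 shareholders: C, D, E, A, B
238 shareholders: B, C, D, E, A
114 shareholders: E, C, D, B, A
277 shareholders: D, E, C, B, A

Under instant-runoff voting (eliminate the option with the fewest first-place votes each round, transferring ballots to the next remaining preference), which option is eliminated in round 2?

Round 1: C 97, D 277, A 121, E 114, B 238. Eliminate C.
Round 2: D 374, A 121, E 114, B 238. Eliminate E.

E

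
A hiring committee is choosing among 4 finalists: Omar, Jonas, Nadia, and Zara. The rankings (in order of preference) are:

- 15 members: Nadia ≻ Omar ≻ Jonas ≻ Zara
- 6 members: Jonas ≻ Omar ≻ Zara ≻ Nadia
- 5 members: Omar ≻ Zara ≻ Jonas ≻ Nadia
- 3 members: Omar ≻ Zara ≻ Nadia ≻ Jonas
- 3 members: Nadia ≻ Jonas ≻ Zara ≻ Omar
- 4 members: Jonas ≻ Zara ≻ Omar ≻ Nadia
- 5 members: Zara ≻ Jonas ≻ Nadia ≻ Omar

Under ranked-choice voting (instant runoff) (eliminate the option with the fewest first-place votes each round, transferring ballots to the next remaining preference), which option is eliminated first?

Round 1: Omar 8, Jonas 10, Nadia 18, Zara 5. Eliminate Zara.

Zara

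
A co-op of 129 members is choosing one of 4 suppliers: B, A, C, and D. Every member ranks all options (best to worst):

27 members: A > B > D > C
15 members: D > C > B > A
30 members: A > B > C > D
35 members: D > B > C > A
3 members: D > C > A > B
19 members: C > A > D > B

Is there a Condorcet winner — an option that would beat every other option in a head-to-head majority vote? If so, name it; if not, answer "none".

Checking pairwise contests:
A beats B 79–50.
C beats A 72–57.
B beats C 92–37.
A beats D 76–53.
Every option loses at least one head-to-head, so there is no Condorcet winner.

none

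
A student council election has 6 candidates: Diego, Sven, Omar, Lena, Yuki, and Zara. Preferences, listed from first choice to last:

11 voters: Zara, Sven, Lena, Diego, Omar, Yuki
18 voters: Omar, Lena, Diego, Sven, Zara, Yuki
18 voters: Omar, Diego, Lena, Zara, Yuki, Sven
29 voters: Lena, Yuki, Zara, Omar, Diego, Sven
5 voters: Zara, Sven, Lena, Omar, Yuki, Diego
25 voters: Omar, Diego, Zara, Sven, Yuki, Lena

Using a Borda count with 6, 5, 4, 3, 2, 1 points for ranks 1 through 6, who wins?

Diego: 11·3 + 18·4 + 18·5 + 29·2 + 5·1 + 25·5 = 383
Sven: 11·5 + 18·3 + 18·1 + 29·1 + 5·5 + 25·3 = 256
Omar: 11·2 + 18·6 + 18·6 + 29·3 + 5·3 + 25·6 = 490
Lena: 11·4 + 18·5 + 18·4 + 29·6 + 5·4 + 25·1 = 425
Yuki: 11·1 + 18·1 + 18·2 + 29·5 + 5·2 + 25·2 = 270
Zara: 11·6 + 18·2 + 18·3 + 29·4 + 5·6 + 25·4 = 402
Omar has the highest Borda score (490).

Omar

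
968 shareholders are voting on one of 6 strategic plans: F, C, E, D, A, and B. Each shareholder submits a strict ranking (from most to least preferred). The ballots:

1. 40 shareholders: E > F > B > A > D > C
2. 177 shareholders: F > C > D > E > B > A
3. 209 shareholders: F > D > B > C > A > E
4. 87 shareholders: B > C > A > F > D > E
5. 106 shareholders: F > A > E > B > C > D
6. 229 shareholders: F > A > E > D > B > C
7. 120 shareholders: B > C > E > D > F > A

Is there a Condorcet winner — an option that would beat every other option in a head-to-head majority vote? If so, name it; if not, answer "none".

F vs C: 761–207 for F.
F vs E: 808–160 for F.
F vs D: 848–120 for F.
F vs A: 881–87 for F.
F vs B: 761–207 for F.
F beats every other option head-to-head.

F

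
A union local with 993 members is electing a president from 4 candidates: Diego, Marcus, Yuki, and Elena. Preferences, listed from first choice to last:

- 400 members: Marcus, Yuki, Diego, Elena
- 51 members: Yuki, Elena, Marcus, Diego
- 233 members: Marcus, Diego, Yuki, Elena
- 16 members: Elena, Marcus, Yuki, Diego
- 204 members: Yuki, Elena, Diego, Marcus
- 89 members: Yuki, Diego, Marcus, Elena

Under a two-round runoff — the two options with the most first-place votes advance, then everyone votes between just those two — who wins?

Round 1 first-place votes: Diego 0, Marcus 633, Yuki 344, Elena 16.
Marcus and Yuki advance.
Runoff: Marcus is preferred to Yuki by 649 voters; Yuki by 344.
Marcus wins the runoff.

Marcus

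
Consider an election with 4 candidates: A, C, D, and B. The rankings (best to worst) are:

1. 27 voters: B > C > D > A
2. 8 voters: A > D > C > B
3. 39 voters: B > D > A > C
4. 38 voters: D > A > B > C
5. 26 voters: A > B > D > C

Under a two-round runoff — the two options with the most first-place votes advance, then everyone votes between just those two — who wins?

Round 1 first-place votes: A 34, C 0, D 38, B 66.
B and D advance.
Runoff: B is preferred to D by 92 voters; D by 46.
B wins the runoff.

B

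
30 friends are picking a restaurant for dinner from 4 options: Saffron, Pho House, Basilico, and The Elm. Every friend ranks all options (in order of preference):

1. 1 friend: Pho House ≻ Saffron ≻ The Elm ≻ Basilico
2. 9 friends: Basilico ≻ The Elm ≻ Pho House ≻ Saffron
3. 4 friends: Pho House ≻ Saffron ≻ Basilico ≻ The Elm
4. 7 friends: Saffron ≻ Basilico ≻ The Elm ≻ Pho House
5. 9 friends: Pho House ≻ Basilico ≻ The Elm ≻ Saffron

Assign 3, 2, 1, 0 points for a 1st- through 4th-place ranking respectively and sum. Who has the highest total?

Basilico

Saffron: 1·2 + 9·0 + 4·2 + 7·3 + 9·0 = 31
Pho House: 1·3 + 9·1 + 4·3 + 7·0 + 9·3 = 51
Basilico: 1·0 + 9·3 + 4·1 + 7·2 + 9·2 = 63
The Elm: 1·1 + 9·2 + 4·0 + 7·1 + 9·1 = 35
Basilico has the highest Borda score (63).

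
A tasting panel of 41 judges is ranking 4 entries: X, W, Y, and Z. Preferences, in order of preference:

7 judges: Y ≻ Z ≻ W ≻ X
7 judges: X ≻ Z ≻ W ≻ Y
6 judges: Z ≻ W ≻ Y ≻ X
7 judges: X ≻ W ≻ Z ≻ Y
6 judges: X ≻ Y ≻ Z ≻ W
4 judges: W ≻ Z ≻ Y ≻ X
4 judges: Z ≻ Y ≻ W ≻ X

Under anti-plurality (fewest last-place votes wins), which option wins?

Z

Last-place votes: X 21, W 6, Y 14, Z 0.
Z is ranked last by the fewest voters, so Z wins.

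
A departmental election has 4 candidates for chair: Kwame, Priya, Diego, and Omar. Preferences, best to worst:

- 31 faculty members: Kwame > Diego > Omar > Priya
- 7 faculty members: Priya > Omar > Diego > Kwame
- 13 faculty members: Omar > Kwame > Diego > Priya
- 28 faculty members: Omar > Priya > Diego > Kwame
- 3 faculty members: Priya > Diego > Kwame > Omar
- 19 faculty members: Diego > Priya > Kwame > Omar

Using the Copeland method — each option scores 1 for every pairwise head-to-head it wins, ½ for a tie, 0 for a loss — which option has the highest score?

Diego

Kwame: beats Omar; loses to Priya and Diego → score 1.
Priya: beats Kwame; loses to Diego and Omar → score 1.
Diego: beats Kwame, Priya, and Omar → score 3.
Omar: beats Priya; loses to Kwame and Diego → score 1.
Diego has the best pairwise record.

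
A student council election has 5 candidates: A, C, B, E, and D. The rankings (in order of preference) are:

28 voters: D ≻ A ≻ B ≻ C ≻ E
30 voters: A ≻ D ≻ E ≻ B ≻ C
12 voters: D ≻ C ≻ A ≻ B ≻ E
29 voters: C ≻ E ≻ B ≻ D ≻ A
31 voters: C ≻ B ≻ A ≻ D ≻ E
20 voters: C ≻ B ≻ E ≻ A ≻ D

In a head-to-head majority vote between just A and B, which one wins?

B

Voters preferring A to B: 70; preferring B to A: 80.
B wins the head-to-head.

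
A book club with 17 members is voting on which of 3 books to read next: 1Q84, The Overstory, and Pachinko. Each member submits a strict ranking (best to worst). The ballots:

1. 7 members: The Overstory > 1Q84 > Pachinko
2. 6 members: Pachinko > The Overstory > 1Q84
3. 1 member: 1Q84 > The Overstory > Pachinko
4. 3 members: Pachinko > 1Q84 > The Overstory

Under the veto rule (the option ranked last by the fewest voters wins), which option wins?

The Overstory

Last-place votes: 1Q84 6, The Overstory 3, Pachinko 8.
The Overstory is ranked last by the fewest voters, so The Overstory wins.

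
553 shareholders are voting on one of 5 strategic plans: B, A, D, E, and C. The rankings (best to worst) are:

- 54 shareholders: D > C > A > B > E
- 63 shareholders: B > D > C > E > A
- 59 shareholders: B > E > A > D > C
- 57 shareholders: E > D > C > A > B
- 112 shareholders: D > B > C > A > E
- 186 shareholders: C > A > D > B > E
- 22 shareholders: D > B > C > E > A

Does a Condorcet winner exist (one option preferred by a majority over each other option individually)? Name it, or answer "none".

D vs B: 431–122 for D.
D vs A: 308–245 for D.
D vs E: 437–116 for D.
D vs C: 367–186 for D.
D beats every other option head-to-head.

D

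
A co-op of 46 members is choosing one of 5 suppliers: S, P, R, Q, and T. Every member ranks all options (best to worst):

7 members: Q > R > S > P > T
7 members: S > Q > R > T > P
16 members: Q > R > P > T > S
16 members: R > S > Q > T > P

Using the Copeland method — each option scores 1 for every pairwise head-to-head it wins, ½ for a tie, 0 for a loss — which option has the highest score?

Q

S: beats P and T; ties Q; loses to R → score 2.5.
P: ties T; loses to S, R, and Q → score 0.5.
R: beats S, P, and T; loses to Q → score 3.
Q: beats P, R, and T; ties S → score 3.5.
T: ties P; loses to S, R, and Q → score 0.5.
Q has the best pairwise record.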